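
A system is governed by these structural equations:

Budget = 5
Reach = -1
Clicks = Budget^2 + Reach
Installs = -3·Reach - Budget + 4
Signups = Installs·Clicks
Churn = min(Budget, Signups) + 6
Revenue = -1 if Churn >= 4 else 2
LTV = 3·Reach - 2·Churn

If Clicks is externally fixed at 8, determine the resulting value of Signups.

16

do(Clicks=8) replaces the equation Clicks = Budget^2 + Reach with the constant Clicks = 8.
Installs = -3·Reach - Budget + 4  [with Reach=-1, Budget=5]  = 2
Signups = Installs·Clicks  [with Installs=2, Clicks=8]  = 16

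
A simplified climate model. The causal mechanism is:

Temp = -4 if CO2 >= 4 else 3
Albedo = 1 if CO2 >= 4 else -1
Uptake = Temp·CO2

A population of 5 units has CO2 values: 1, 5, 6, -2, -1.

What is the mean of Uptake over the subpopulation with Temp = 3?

Observing Temp=3 restricts to units where Temp's equation naturally yields 3: CO2 ∈ {1, -2, -1}. In that subpopulation Uptake = 3, -6, -3, mean -2.

-2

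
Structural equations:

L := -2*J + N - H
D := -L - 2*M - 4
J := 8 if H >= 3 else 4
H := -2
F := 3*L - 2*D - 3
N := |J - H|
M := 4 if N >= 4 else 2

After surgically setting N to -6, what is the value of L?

The intervention breaks the incoming arrows to N: N := |J - H| no longer applies, and N = -6.
J = 8 if H >= 3 else 4  [with H=-2]  = 4
L = -2*J + N - H  [with J=4, N=-6, H=-2]  = -12

-12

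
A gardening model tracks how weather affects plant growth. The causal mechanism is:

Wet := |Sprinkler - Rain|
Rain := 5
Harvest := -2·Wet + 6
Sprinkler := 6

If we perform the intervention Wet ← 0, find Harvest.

The intervention breaks the incoming arrows to Wet: Wet := |Sprinkler - Rain| no longer applies, and Wet = 0.
Harvest = -2·Wet + 6  [with Wet=0]  = 6

6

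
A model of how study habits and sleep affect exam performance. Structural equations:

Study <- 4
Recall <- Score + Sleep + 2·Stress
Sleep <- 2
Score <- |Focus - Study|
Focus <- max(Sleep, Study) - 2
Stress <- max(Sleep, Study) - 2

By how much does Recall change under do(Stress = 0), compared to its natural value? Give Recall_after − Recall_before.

-4

The intervention breaks the incoming arrows to Stress: Stress <- max(Sleep, Study) - 2 no longer applies, and Stress = 0.
Focus = max(Sleep, Study) - 2  [with Sleep=2, Study=4]  = 2
Score = |Focus - Study|  [with Focus=2, Study=4]  = 2
Recall = Score + Sleep + 2·Stress  [with Score=2, Sleep=2, Stress=0]  = 4
Without intervention: Stress = max(Sleep, Study) - 2  [with Sleep=2, Study=4]  = 2; Focus = max(Sleep, Study) - 2  [with Sleep=2, Study=4]  = 2; Score = |Focus - Study|  [with Focus=2, Study=4]  = 2; Recall = Score + Sleep + 2·Stress  [with Score=2, Sleep=2, Stress=2]  = 8.
Change = 4 − 8 = -4.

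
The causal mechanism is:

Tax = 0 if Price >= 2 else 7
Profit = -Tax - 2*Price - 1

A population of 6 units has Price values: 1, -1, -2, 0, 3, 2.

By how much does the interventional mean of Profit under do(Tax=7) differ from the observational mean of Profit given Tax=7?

-2

The intervention sets Tax=7 in all 6 units regardless of Price. Recomputing Profit per unit gives -10, -6, -4, -8, -14, -12; average -9.
E[Profit|Tax=7] averages over only the 4 units with Tax=7 (Price = 1, -1, -2, 0): Profit = -10, -6, -4, -8, mean -7.
Difference = -9 − (-7) = -2.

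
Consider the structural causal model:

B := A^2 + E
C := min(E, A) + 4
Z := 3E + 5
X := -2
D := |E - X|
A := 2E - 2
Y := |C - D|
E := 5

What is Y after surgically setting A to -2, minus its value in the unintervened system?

The intervention breaks the incoming arrows to A: A := 2E - 2 no longer applies, and A = -2.
C = min(E, A) + 4  [with E=5, A=-2]  = 2
D = |E - X|  [with E=5, X=-2]  = 7
Y = |C - D|  [with C=2, D=7]  = 5
Without intervention: A = 2E - 2  [with E=5]  = 8; C = min(E, A) + 4  [with E=5, A=8]  = 9; D = |E - X|  [with E=5, X=-2]  = 7; Y = |C - D|  [with C=9, D=7]  = 2.
Change = 5 − 2 = 3.

3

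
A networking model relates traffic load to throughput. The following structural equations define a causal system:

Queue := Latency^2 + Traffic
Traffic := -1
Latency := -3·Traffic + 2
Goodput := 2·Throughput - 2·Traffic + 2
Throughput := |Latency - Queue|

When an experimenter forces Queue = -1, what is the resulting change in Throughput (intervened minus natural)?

-13

The intervention breaks the incoming arrows to Queue: Queue := Latency^2 + Traffic no longer applies, and Queue = -1.
Latency = -3·Traffic + 2  [with Traffic=-1]  = 5
Throughput = |Latency - Queue|  [with Latency=5, Queue=-1]  = 6
Without intervention: Latency = -3·Traffic + 2  [with Traffic=-1]  = 5; Queue = Latency^2 + Traffic  [with Latency=5, Traffic=-1]  = 24; Throughput = |Latency - Queue|  [with Latency=5, Queue=24]  = 19.
Change = 6 − 19 = -13.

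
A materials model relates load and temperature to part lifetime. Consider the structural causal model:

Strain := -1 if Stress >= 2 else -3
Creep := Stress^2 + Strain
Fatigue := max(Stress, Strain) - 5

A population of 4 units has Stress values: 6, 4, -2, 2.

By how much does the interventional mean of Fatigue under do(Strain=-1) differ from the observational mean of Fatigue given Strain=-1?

-1.25

do(Strain=-1) breaks Strain's dependence on Stress. With Strain=-1 fixed, Fatigue across the units is 1, -1, -6, -3, mean -2.25.
Conditioning on Strain=-1 selects the 3 unit(s) with Stress ∈ {6, 4, 2}. Their Fatigue values: 1, -1, -3. Mean = -1.
Difference = -2.25 − (-1) = -1.25.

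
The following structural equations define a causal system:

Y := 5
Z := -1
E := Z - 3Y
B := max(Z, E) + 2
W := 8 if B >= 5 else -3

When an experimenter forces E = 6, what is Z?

-1

Under do(E=6), the mechanism E := Z - 3Y is discarded; E is fixed at 6.
Since Z is not a descendant of the intervened variable, it is unaffected.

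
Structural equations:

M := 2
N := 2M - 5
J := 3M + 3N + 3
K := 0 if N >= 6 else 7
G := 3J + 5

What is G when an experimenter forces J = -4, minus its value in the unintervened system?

do(J=-4) replaces the equation J := 3M + 3N + 3 with the constant J = -4.
G = 3J + 5  [with J=-4]  = -7
Without intervention: N = 2M - 5  [with M=2]  = -1; J = 3M + 3N + 3  [with M=2, N=-1]  = 6; G = 3J + 5  [with J=6]  = 23.
Change = -7 − 23 = -30.

-30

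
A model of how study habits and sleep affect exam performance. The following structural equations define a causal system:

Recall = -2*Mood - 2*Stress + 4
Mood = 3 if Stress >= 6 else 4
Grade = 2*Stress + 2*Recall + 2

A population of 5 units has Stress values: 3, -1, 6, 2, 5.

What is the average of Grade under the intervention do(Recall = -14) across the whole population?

The intervention sets Recall=-14 in all 5 units regardless of Stress. Recomputing Grade per unit gives -20, -28, -14, -22, -16; average -20.

-20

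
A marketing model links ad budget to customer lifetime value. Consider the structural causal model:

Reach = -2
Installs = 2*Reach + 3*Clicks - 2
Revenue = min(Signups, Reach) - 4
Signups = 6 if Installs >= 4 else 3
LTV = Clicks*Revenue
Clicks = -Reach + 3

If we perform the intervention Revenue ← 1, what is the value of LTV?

5

The intervention breaks the incoming arrows to Revenue: Revenue = min(Signups, Reach) - 4 no longer applies, and Revenue = 1.
Clicks = -Reach + 3  [with Reach=-2]  = 5
LTV = Clicks*Revenue  [with Clicks=5, Revenue=1]  = 5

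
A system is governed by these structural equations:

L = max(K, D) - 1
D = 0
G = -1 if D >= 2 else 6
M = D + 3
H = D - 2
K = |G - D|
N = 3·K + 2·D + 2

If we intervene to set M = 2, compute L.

Under do(M=2), the mechanism M = D + 3 is discarded; M is fixed at 2.
Since L is not a descendant of the intervened variable, it is unaffected.
G = -1 if D >= 2 else 6  [with D=0]  = 6
K = |G - D|  [with G=6, D=0]  = 6
L = max(K, D) - 1  [with K=6, D=0]  = 5

5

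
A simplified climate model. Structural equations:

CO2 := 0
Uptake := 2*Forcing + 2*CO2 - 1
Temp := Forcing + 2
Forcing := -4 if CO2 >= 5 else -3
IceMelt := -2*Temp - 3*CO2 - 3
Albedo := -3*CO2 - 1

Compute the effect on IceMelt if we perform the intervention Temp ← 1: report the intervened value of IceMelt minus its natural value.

-4

The intervention breaks the incoming arrows to Temp: Temp := Forcing + 2 no longer applies, and Temp = 1.
IceMelt = -2*Temp - 3*CO2 - 3  [with Temp=1, CO2=0]  = -5
Without intervention: Forcing = -4 if CO2 >= 5 else -3  [with CO2=0]  = -3; Temp = Forcing + 2  [with Forcing=-3]  = -1; IceMelt = -2*Temp - 3*CO2 - 3  [with Temp=-1, CO2=0]  = -1.
Change = -5 − (-1) = -4.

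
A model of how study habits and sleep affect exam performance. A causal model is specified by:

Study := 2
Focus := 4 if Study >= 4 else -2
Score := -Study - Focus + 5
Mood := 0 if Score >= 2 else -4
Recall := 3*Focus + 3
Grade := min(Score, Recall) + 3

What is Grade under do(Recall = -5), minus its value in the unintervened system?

-2

The intervention breaks the incoming arrows to Recall: Recall := 3*Focus + 3 no longer applies, and Recall = -5.
Focus = 4 if Study >= 4 else -2  [with Study=2]  = -2
Score = -Study - Focus + 5  [with Study=2, Focus=-2]  = 5
Grade = min(Score, Recall) + 3  [with Score=5, Recall=-5]  = -2
Without intervention: Focus = 4 if Study >= 4 else -2  [with Study=2]  = -2; Score = -Study - Focus + 5  [with Study=2, Focus=-2]  = 5; Recall = 3*Focus + 3  [with Focus=-2]  = -3; Grade = min(Score, Recall) + 3  [with Score=5, Recall=-3]  = 0.
Change = -2 − 0 = -2.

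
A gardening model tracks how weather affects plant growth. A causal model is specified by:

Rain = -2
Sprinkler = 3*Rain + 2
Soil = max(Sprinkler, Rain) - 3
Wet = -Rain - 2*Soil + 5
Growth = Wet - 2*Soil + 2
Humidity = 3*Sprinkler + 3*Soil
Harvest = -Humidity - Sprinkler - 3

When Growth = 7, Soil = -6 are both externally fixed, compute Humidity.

-30

The joint intervention fixes Growth = 7, Soil = -6, removing each variable's own equation.
Sprinkler = 3*Rain + 2  [with Rain=-2]  = -4
Humidity = 3*Sprinkler + 3*Soil  [with Sprinkler=-4, Soil=-6]  = -30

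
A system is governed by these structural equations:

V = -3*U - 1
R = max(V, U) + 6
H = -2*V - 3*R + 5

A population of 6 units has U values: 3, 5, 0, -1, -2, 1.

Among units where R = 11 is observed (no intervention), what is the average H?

-17

Conditioning on R=11 selects the 2 unit(s) with U ∈ {5, -2}. Their H values: 4, -38. Mean = -17.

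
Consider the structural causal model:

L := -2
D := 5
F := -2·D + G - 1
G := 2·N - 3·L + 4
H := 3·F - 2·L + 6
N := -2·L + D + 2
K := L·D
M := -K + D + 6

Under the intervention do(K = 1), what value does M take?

Under do(K=1), the mechanism K := L·D is discarded; K is fixed at 1.
M = -K + D + 6  [with K=1, D=5]  = 10

10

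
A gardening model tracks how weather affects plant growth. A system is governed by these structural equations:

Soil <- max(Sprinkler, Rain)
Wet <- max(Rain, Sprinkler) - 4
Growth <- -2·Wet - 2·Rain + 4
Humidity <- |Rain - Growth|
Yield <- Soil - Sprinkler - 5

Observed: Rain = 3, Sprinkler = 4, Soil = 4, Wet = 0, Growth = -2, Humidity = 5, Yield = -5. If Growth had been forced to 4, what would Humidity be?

The intervention breaks the incoming arrows to Growth: Growth <- -2·Wet - 2·Rain + 4 no longer applies, and Growth = 4.
Humidity = |Rain - Growth|  [with Rain=3, Growth=4]  = 1

1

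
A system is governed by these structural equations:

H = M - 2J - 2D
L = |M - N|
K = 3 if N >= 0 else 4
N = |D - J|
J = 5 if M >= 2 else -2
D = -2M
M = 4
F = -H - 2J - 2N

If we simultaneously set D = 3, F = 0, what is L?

Under do(D = 3, F = 0), each intervened variable's structural equation is replaced by its fixed value.
J = 5 if M >= 2 else -2  [with M=4]  = 5
N = |D - J|  [with D=3, J=5]  = 2
L = |M - N|  [with M=4, N=2]  = 2

2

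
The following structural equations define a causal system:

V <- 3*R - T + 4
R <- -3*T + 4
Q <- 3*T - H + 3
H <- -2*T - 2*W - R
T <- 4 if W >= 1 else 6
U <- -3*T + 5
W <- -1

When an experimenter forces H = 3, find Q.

18

Intervening sets H = 3 and removes its equation (H <- -2*T - 2*W - R).
T = 4 if W >= 1 else 6  [with W=-1]  = 6
Q = 3*T - H + 3  [with T=6, H=3]  = 18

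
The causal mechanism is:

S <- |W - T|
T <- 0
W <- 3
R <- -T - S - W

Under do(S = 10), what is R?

-13

The intervention breaks the incoming arrows to S: S <- |W - T| no longer applies, and S = 10.
R = -T - S - W  [with T=0, S=10, W=3]  = -13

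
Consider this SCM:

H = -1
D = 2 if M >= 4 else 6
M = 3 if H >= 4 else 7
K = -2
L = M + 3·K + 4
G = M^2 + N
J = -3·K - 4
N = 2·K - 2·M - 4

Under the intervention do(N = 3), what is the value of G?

Under do(N=3), the mechanism N = 2·K - 2·M - 4 is discarded; N is fixed at 3.
M = 3 if H >= 4 else 7  [with H=-1]  = 7
G = M^2 + N  [with M=7, N=3]  = 52

52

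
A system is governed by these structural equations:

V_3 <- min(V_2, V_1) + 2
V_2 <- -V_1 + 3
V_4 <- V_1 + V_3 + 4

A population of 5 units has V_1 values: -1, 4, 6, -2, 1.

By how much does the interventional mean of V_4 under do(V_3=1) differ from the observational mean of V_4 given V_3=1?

The intervention sets V_3=1 in all 5 units regardless of V_1. Recomputing V_4 per unit gives 4, 9, 11, 3, 6; average 6.6.
E[V_4|V_3=1] averages over only the 2 units with V_3=1 (V_1 = -1, 4): V_4 = 4, 9, mean 6.5.
Difference = 6.6 − 6.5 = 0.1.

0.1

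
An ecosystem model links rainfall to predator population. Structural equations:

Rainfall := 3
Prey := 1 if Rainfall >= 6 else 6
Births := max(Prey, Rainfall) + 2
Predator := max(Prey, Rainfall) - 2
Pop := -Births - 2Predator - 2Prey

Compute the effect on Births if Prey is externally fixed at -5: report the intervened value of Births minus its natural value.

-3

Under do(Prey=-5), the mechanism Prey := 1 if Rainfall >= 6 else 6 is discarded; Prey is fixed at -5.
Births = max(Prey, Rainfall) + 2  [with Prey=-5, Rainfall=3]  = 5
Without intervention: Prey = 1 if Rainfall >= 6 else 6  [with Rainfall=3]  = 6; Births = max(Prey, Rainfall) + 2  [with Prey=6, Rainfall=3]  = 8.
Change = 5 − 8 = -3.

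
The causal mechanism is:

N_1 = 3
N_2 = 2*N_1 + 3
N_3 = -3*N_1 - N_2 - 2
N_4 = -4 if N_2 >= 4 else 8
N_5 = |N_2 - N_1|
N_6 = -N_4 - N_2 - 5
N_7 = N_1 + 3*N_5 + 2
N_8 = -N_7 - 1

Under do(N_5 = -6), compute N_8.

do(N_5=-6) replaces the equation N_5 = |N_2 - N_1| with the constant N_5 = -6.
N_7 = N_1 + 3*N_5 + 2  [with N_1=3, N_5=-6]  = -13
N_8 = -N_7 - 1  [with N_7=-13]  = 12

12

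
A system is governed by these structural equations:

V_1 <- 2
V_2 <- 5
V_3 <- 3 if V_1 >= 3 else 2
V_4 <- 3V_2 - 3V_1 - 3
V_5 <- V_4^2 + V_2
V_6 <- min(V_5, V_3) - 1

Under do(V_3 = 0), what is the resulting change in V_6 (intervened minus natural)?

The intervention breaks the incoming arrows to V_3: V_3 <- 3 if V_1 >= 3 else 2 no longer applies, and V_3 = 0.
V_4 = 3V_2 - 3V_1 - 3  [with V_2=5, V_1=2]  = 6
V_5 = V_4^2 + V_2  [with V_4=6, V_2=5]  = 41
V_6 = min(V_5, V_3) - 1  [with V_5=41, V_3=0]  = -1
Without intervention: V_3 = 3 if V_1 >= 3 else 2  [with V_1=2]  = 2; V_4 = 3V_2 - 3V_1 - 3  [with V_2=5, V_1=2]  = 6; V_5 = V_4^2 + V_2  [with V_4=6, V_2=5]  = 41; V_6 = min(V_5, V_3) - 1  [with V_5=41, V_3=2]  = 1.
Change = -1 − 1 = -2.

-2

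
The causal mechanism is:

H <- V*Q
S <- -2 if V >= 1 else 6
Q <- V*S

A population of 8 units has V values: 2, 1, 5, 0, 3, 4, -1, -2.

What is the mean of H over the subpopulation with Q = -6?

-6

Observing Q=-6 restricts to units where Q's equation naturally yields -6: V ∈ {3, -1}. In that subpopulation H = -18, 6, mean -6.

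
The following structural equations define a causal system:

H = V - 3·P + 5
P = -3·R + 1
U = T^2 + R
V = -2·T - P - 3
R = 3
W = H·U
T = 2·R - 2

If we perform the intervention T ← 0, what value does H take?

34

Under do(T=0), the mechanism T = 2·R - 2 is discarded; T is fixed at 0.
P = -3·R + 1  [with R=3]  = -8
V = -2·T - P - 3  [with T=0, P=-8]  = 5
H = V - 3·P + 5  [with V=5, P=-8]  = 34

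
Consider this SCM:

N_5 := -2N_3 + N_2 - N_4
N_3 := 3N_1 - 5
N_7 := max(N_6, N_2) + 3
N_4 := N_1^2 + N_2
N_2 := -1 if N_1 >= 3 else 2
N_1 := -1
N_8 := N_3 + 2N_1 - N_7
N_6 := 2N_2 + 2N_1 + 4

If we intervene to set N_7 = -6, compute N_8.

do(N_7=-6) replaces the equation N_7 := max(N_6, N_2) + 3 with the constant N_7 = -6.
N_3 = 3N_1 - 5  [with N_1=-1]  = -8
N_8 = N_3 + 2N_1 - N_7  [with N_3=-8, N_1=-1, N_7=-6]  = -4

-4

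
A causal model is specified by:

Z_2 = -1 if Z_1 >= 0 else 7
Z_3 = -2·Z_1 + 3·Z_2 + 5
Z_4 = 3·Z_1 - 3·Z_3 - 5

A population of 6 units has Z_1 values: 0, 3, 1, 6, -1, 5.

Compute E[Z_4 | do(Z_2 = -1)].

Under do(Z_2=-1), Z_2's equation is replaced by Z_2=-1 for every unit. Per-unit Z_4: -11, 16, -2, 43, -20, 34. Mean = 10.

10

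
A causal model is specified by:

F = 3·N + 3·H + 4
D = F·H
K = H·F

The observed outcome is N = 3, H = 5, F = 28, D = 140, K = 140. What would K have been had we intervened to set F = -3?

do(F=-3) replaces the equation F = 3·N + 3·H + 4 with the constant F = -3.
K = H·F  [with H=5, F=-3]  = -15

-15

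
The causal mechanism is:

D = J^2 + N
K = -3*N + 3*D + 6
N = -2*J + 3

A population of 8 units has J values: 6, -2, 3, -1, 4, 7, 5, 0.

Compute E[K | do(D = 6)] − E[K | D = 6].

The intervention sets D=6 in all 8 units regardless of J. Recomputing K per unit gives 51, 3, 33, 9, 39, 57, 45, 15; average 31.5.
E[K|D=6] averages over only the 2 units with D=6 (J = 3, -1): K = 33, 9, mean 21.
Difference = 31.5 − 21 = 10.5.

10.5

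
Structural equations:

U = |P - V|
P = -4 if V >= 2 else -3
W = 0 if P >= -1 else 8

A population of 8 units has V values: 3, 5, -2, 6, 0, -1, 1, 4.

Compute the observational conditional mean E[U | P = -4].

Observing P=-4 restricts to units where P's equation naturally yields -4: V ∈ {3, 5, 6, 4}. In that subpopulation U = 7, 9, 10, 8, mean 8.5.

8.5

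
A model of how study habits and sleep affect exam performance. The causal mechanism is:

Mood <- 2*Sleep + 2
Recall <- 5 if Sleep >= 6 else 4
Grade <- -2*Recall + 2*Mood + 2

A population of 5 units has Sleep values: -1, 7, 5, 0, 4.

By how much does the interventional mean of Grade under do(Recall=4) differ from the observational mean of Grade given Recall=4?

Every unit gets Recall=4 under the intervention. Grade values become -6, 26, 18, -2, 14; E[Grade|do(Recall=4)] = 10.
E[Grade|Recall=4] averages over only the 4 units with Recall=4 (Sleep = -1, 5, 0, 4): Grade = -6, 18, -2, 14, mean 6.
Difference = 10 − 6 = 4.

4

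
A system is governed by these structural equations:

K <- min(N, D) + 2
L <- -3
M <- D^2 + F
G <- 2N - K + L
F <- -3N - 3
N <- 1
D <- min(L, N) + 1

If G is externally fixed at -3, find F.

-6

do(G=-3) replaces the equation G <- 2N - K + L with the constant G = -3.
Since F is not a descendant of the intervened variable, it is unaffected.
F = -3N - 3  [with N=1]  = -6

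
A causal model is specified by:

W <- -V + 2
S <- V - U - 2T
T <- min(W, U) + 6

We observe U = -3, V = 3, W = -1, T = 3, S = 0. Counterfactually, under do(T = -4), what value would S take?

Intervening sets T = -4 and removes its equation (T <- min(W, U) + 6).
S = V - U - 2T  [with V=3, U=-3, T=-4]  = 14

14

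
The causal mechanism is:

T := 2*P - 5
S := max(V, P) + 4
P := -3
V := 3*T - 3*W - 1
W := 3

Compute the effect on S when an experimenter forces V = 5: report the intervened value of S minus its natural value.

8

Intervening sets V = 5 and removes its equation (V := 3*T - 3*W - 1).
S = max(V, P) + 4  [with V=5, P=-3]  = 9
Without intervention: T = 2*P - 5  [with P=-3]  = -11; V = 3*T - 3*W - 1  [with T=-11, W=3]  = -43; S = max(V, P) + 4  [with V=-43, P=-3]  = 1.
Change = 9 − 1 = 8.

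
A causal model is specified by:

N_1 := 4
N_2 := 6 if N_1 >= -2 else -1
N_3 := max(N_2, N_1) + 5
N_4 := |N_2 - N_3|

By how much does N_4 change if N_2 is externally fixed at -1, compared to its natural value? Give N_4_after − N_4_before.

5

Under do(N_2=-1), the mechanism N_2 := 6 if N_1 >= -2 else -1 is discarded; N_2 is fixed at -1.
N_3 = max(N_2, N_1) + 5  [with N_2=-1, N_1=4]  = 9
N_4 = |N_2 - N_3|  [with N_2=-1, N_3=9]  = 10
Without intervention: N_2 = 6 if N_1 >= -2 else -1  [with N_1=4]  = 6; N_3 = max(N_2, N_1) + 5  [with N_2=6, N_1=4]  = 11; N_4 = |N_2 - N_3|  [with N_2=6, N_3=11]  = 5.
Change = 10 − 5 = 5.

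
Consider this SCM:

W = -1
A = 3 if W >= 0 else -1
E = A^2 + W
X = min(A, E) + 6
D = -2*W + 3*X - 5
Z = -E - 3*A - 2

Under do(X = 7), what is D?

Intervening sets X = 7 and removes its equation (X = min(A, E) + 6).
D = -2*W + 3*X - 5  [with W=-1, X=7]  = 18

18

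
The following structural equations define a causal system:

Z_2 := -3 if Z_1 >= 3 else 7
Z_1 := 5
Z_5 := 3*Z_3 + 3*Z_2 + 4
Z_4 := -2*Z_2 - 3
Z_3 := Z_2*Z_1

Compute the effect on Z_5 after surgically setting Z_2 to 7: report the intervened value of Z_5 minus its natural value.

180

do(Z_2=7) replaces the equation Z_2 := -3 if Z_1 >= 3 else 7 with the constant Z_2 = 7.
Z_3 = Z_2*Z_1  [with Z_2=7, Z_1=5]  = 35
Z_5 = 3*Z_3 + 3*Z_2 + 4  [with Z_3=35, Z_2=7]  = 130
Without intervention: Z_2 = -3 if Z_1 >= 3 else 7  [with Z_1=5]  = -3; Z_3 = Z_2*Z_1  [with Z_2=-3, Z_1=5]  = -15; Z_5 = 3*Z_3 + 3*Z_2 + 4  [with Z_3=-15, Z_2=-3]  = -50.
Change = 130 − (-50) = 180.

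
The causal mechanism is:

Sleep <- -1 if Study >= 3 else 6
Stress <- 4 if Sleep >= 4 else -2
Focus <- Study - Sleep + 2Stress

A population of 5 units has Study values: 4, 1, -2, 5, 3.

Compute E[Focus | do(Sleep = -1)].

Under do(Sleep=-1), Sleep's equation is replaced by Sleep=-1 for every unit. Per-unit Focus: 1, -2, -5, 2, 0. Mean = -0.8.

-0.8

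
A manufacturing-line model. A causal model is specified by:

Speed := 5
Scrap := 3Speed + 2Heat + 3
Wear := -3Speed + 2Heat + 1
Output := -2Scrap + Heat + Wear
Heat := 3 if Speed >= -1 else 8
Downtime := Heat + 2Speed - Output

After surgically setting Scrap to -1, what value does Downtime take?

Under do(Scrap=-1), the mechanism Scrap := 3Speed + 2Heat + 3 is discarded; Scrap is fixed at -1.
Heat = 3 if Speed >= -1 else 8  [with Speed=5]  = 3
Wear = -3Speed + 2Heat + 1  [with Speed=5, Heat=3]  = -8
Output = -2Scrap + Heat + Wear  [with Scrap=-1, Heat=3, Wear=-8]  = -3
Downtime = Heat + 2Speed - Output  [with Heat=3, Speed=5, Output=-3]  = 16

16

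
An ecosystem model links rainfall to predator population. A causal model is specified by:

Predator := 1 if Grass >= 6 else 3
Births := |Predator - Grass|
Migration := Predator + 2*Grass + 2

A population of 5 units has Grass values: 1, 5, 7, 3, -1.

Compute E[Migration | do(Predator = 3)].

Under do(Predator=3), Predator's equation is replaced by Predator=3 for every unit. Per-unit Migration: 7, 15, 19, 11, 3. Mean = 11.

11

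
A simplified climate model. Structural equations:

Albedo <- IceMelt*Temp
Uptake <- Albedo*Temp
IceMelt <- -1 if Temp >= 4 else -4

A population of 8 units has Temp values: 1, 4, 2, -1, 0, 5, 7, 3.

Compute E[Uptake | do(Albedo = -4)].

do(Albedo=-4) breaks Albedo's dependence on Temp. With Albedo=-4 fixed, Uptake across the units is -4, -16, -8, 4, 0, -20, -28, -12, mean -10.5.

-10.5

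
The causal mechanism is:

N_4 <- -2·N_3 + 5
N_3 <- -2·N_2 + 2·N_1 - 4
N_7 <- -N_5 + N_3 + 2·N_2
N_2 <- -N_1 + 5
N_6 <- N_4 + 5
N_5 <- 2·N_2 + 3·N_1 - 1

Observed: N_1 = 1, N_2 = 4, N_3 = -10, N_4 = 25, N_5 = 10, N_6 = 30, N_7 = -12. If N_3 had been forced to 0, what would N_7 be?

The intervention breaks the incoming arrows to N_3: N_3 <- -2·N_2 + 2·N_1 - 4 no longer applies, and N_3 = 0.
N_2 = -N_1 + 5  [with N_1=1]  = 4
N_5 = 2·N_2 + 3·N_1 - 1  [with N_2=4, N_1=1]  = 10
N_7 = -N_5 + N_3 + 2·N_2  [with N_5=10, N_3=0, N_2=4]  = -2

-2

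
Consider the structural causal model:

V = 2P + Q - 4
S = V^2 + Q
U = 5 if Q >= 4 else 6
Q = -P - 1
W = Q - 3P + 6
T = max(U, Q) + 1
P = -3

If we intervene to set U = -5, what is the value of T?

The intervention breaks the incoming arrows to U: U = 5 if Q >= 4 else 6 no longer applies, and U = -5.
Q = -P - 1  [with P=-3]  = 2
T = max(U, Q) + 1  [with U=-5, Q=2]  = 3

3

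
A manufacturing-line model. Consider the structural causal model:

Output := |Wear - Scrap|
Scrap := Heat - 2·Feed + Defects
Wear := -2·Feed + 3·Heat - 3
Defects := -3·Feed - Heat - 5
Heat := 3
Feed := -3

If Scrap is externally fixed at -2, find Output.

The intervention breaks the incoming arrows to Scrap: Scrap := Heat - 2·Feed + Defects no longer applies, and Scrap = -2.
Wear = -2·Feed + 3·Heat - 3  [with Feed=-3, Heat=3]  = 12
Output = |Wear - Scrap|  [with Wear=12, Scrap=-2]  = 14

14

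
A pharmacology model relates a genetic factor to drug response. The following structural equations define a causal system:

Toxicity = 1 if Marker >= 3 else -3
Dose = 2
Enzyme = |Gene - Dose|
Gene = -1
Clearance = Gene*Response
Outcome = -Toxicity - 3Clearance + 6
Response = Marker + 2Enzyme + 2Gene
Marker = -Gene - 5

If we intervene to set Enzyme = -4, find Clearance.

The intervention breaks the incoming arrows to Enzyme: Enzyme = |Gene - Dose| no longer applies, and Enzyme = -4.
Marker = -Gene - 5  [with Gene=-1]  = -4
Response = Marker + 2Enzyme + 2Gene  [with Marker=-4, Enzyme=-4, Gene=-1]  = -14
Clearance = Gene*Response  [with Gene=-1, Response=-14]  = 14

14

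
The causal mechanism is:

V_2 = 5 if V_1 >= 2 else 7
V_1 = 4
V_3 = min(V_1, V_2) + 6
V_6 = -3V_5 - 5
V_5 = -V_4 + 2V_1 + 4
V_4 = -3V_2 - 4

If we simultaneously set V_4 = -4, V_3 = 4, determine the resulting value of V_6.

-53

The joint intervention fixes V_4 = -4, V_3 = 4, removing each variable's own equation.
V_5 = -V_4 + 2V_1 + 4  [with V_4=-4, V_1=4]  = 16
V_6 = -3V_5 - 5  [with V_5=16]  = -53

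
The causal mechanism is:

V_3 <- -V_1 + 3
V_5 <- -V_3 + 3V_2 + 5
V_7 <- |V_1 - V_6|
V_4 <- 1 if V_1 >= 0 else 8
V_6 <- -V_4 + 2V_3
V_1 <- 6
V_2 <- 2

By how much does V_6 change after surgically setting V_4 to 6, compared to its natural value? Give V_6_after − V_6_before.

-5

Under do(V_4=6), the mechanism V_4 <- 1 if V_1 >= 0 else 8 is discarded; V_4 is fixed at 6.
V_3 = -V_1 + 3  [with V_1=6]  = -3
V_6 = -V_4 + 2V_3  [with V_4=6, V_3=-3]  = -12
Without intervention: V_3 = -V_1 + 3  [with V_1=6]  = -3; V_4 = 1 if V_1 >= 0 else 8  [with V_1=6]  = 1; V_6 = -V_4 + 2V_3  [with V_4=1, V_3=-3]  = -7.
Change = -12 − (-7) = -5.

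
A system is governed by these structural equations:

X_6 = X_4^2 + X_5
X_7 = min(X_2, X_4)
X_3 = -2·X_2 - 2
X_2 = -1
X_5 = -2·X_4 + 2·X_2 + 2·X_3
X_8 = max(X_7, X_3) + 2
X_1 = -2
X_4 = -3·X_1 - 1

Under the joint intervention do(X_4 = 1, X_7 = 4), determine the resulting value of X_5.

-4

Setting X_4 = 1, X_7 = 4 by intervention discards those variables' equations.
X_3 = -2·X_2 - 2  [with X_2=-1]  = 0
X_5 = -2·X_4 + 2·X_2 + 2·X_3  [with X_4=1, X_2=-1, X_3=0]  = -4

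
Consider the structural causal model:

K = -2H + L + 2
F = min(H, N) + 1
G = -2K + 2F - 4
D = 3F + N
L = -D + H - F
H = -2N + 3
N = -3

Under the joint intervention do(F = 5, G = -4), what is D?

12

The joint intervention fixes F = 5, G = -4, removing each variable's own equation.
D = 3F + N  [with F=5, N=-3]  = 12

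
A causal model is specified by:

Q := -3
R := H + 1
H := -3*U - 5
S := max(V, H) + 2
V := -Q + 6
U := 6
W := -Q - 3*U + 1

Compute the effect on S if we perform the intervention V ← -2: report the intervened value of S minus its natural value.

-11

The intervention breaks the incoming arrows to V: V := -Q + 6 no longer applies, and V = -2.
H = -3*U - 5  [with U=6]  = -23
S = max(V, H) + 2  [with V=-2, H=-23]  = 0
Without intervention: H = -3*U - 5  [with U=6]  = -23; V = -Q + 6  [with Q=-3]  = 9; S = max(V, H) + 2  [with V=9, H=-23]  = 11.
Change = 0 − 11 = -11.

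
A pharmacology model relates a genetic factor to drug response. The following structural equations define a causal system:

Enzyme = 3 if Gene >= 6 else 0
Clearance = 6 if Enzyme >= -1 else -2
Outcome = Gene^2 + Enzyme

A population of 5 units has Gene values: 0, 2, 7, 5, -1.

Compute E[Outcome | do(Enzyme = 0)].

15.8

The intervention sets Enzyme=0 in all 5 units regardless of Gene. Recomputing Outcome per unit gives 0, 4, 49, 25, 1; average 15.8.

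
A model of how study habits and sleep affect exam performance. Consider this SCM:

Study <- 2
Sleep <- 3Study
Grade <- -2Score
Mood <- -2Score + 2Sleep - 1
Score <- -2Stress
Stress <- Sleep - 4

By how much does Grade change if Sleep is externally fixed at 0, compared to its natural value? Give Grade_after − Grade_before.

-24

Under do(Sleep=0), the mechanism Sleep <- 3Study is discarded; Sleep is fixed at 0.
Stress = Sleep - 4  [with Sleep=0]  = -4
Score = -2Stress  [with Stress=-4]  = 8
Grade = -2Score  [with Score=8]  = -16
Without intervention: Sleep = 3Study  [with Study=2]  = 6; Stress = Sleep - 4  [with Sleep=6]  = 2; Score = -2Stress  [with Stress=2]  = -4; Grade = -2Score  [with Score=-4]  = 8.
Change = -16 − 8 = -24.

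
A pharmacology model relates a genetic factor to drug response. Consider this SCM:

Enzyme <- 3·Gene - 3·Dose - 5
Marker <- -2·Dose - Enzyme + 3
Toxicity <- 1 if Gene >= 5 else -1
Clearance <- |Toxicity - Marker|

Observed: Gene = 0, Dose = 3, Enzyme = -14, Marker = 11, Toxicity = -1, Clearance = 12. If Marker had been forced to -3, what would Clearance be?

Under do(Marker=-3), the mechanism Marker <- -2·Dose - Enzyme + 3 is discarded; Marker is fixed at -3.
Toxicity = 1 if Gene >= 5 else -1  [with Gene=0]  = -1
Clearance = |Toxicity - Marker|  [with Toxicity=-1, Marker=-3]  = 2

2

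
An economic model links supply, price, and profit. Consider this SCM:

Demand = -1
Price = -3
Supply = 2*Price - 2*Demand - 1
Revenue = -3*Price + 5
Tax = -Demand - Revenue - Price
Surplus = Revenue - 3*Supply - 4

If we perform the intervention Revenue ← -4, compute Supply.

Under do(Revenue=-4), the mechanism Revenue = -3*Price + 5 is discarded; Revenue is fixed at -4.
Since Supply is not a descendant of the intervened variable, it is unaffected.
Supply = 2*Price - 2*Demand - 1  [with Price=-3, Demand=-1]  = -5

-5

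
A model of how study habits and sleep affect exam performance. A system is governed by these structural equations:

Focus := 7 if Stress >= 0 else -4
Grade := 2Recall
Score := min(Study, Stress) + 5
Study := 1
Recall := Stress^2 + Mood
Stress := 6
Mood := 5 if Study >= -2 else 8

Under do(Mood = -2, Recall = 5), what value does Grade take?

10

Under do(Mood = -2, Recall = 5), each intervened variable's structural equation is replaced by its fixed value.
Grade = 2Recall  [with Recall=5]  = 10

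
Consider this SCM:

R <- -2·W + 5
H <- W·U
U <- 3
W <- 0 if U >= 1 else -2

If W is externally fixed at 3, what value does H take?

9

The intervention breaks the incoming arrows to W: W <- 0 if U >= 1 else -2 no longer applies, and W = 3.
H = W·U  [with W=3, U=3]  = 9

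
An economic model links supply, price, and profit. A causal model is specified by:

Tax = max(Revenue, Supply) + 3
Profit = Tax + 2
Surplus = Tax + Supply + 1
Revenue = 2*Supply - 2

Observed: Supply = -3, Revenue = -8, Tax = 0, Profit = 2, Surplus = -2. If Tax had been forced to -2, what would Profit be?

The intervention breaks the incoming arrows to Tax: Tax = max(Revenue, Supply) + 3 no longer applies, and Tax = -2.
Profit = Tax + 2  [with Tax=-2]  = 0

0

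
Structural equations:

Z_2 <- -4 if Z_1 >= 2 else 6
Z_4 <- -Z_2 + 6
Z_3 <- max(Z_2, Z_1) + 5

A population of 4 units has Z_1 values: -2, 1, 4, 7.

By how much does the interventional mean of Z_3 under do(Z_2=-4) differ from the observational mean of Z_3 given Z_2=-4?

-3

do(Z_2=-4) breaks Z_2's dependence on Z_1. With Z_2=-4 fixed, Z_3 across the units is 3, 6, 9, 12, mean 7.5.
Observing Z_2=-4 restricts to units where Z_2's equation naturally yields -4: Z_1 ∈ {4, 7}. In that subpopulation Z_3 = 9, 12, mean 10.5.
Difference = 7.5 − 10.5 = -3.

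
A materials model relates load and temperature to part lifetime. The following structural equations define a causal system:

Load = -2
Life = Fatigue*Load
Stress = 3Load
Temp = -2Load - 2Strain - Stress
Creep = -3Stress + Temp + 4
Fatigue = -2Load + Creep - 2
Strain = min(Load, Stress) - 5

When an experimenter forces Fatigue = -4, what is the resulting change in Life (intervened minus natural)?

Intervening sets Fatigue = -4 and removes its equation (Fatigue = -2Load + Creep - 2).
Life = Fatigue*Load  [with Fatigue=-4, Load=-2]  = 8
Without intervention: Stress = 3Load  [with Load=-2]  = -6; Strain = min(Load, Stress) - 5  [with Load=-2, Stress=-6]  = -11; Temp = -2Load - 2Strain - Stress  [with Load=-2, Strain=-11, Stress=-6]  = 32; Creep = -3Stress + Temp + 4  [with Stress=-6, Temp=32]  = 54; Fatigue = -2Load + Creep - 2  [with Load=-2, Creep=54]  = 56; Life = Fatigue*Load  [with Fatigue=56, Load=-2]  = -112.
Change = 8 − (-112) = 120.

120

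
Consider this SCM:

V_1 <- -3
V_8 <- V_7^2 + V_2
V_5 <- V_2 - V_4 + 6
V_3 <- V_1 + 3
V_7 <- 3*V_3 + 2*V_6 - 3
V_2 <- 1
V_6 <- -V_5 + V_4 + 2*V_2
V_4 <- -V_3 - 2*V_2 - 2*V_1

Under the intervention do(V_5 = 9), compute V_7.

-9

Under do(V_5=9), the mechanism V_5 <- V_2 - V_4 + 6 is discarded; V_5 is fixed at 9.
V_3 = V_1 + 3  [with V_1=-3]  = 0
V_4 = -V_3 - 2*V_2 - 2*V_1  [with V_3=0, V_2=1, V_1=-3]  = 4
V_6 = -V_5 + V_4 + 2*V_2  [with V_5=9, V_4=4, V_2=1]  = -3
V_7 = 3*V_3 + 2*V_6 - 3  [with V_3=0, V_6=-3]  = -9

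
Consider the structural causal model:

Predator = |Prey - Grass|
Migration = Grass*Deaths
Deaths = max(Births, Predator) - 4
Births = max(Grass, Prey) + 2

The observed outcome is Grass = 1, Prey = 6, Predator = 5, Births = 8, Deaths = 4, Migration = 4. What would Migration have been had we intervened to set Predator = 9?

The intervention breaks the incoming arrows to Predator: Predator = |Prey - Grass| no longer applies, and Predator = 9.
Births = max(Grass, Prey) + 2  [with Grass=1, Prey=6]  = 8
Deaths = max(Births, Predator) - 4  [with Births=8, Predator=9]  = 5
Migration = Grass*Deaths  [with Grass=1, Deaths=5]  = 5

5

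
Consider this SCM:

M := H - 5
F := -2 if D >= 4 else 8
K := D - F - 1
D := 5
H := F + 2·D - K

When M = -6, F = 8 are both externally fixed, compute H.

Setting M = -6, F = 8 by intervention discards those variables' equations.
K = D - F - 1  [with D=5, F=8]  = -4
H = F + 2·D - K  [with F=8, D=5, K=-4]  = 22

22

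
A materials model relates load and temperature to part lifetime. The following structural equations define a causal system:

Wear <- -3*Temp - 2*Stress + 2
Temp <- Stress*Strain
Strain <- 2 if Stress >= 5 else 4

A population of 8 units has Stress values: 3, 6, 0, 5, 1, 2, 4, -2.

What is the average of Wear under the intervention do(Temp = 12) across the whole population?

do(Temp=12) breaks Temp's dependence on Stress. With Temp=12 fixed, Wear across the units is -40, -46, -34, -44, -36, -38, -42, -30, mean -38.75.

-38.75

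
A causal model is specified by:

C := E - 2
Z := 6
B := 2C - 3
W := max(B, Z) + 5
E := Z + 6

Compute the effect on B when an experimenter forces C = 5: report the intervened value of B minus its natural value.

The intervention breaks the incoming arrows to C: C := E - 2 no longer applies, and C = 5.
B = 2C - 3  [with C=5]  = 7
Without intervention: E = Z + 6  [with Z=6]  = 12; C = E - 2  [with E=12]  = 10; B = 2C - 3  [with C=10]  = 17.
Change = 7 − 17 = -10.

-10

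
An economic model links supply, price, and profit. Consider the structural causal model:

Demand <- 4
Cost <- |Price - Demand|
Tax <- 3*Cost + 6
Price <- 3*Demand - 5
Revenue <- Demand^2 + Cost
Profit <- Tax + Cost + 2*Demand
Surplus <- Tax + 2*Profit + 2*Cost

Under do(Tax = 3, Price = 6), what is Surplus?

33

Setting Tax = 3, Price = 6 by intervention discards those variables' equations.
Cost = |Price - Demand|  [with Price=6, Demand=4]  = 2
Profit = Tax + Cost + 2*Demand  [with Tax=3, Cost=2, Demand=4]  = 13
Surplus = Tax + 2*Profit + 2*Cost  [with Tax=3, Profit=13, Cost=2]  = 33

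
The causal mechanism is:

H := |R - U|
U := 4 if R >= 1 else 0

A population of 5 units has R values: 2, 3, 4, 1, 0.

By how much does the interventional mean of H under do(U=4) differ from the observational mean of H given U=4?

0.5

do(U=4) breaks U's dependence on R. With U=4 fixed, H across the units is 2, 1, 0, 3, 4, mean 2.
Observing U=4 restricts to units where U's equation naturally yields 4: R ∈ {2, 3, 4, 1}. In that subpopulation H = 2, 1, 0, 3, mean 1.5.
Difference = 2 − 1.5 = 0.5.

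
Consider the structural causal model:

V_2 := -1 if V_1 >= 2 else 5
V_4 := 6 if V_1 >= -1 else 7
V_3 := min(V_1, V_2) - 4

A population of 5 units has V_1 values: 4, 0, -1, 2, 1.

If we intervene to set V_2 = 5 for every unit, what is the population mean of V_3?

The intervention sets V_2=5 in all 5 units regardless of V_1. Recomputing V_3 per unit gives 0, -4, -5, -2, -3; average -2.8.

-2.8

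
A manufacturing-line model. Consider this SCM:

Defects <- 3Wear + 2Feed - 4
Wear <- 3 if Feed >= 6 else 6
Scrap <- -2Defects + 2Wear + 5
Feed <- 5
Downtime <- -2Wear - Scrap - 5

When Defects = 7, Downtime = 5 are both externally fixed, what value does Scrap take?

3

The joint intervention fixes Defects = 7, Downtime = 5, removing each variable's own equation.
Wear = 3 if Feed >= 6 else 6  [with Feed=5]  = 6
Scrap = -2Defects + 2Wear + 5  [with Defects=7, Wear=6]  = 3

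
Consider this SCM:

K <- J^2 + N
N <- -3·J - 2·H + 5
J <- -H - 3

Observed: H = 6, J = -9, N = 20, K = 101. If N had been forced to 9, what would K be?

The intervention breaks the incoming arrows to N: N <- -3·J - 2·H + 5 no longer applies, and N = 9.
J = -H - 3  [with H=6]  = -9
K = J^2 + N  [with J=-9, N=9]  = 90

90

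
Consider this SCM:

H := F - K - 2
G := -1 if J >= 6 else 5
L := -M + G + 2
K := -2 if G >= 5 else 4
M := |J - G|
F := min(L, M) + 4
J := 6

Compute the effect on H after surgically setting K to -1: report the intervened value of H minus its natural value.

Under do(K=-1), the mechanism K := -2 if G >= 5 else 4 is discarded; K is fixed at -1.
G = -1 if J >= 6 else 5  [with J=6]  = -1
M = |J - G|  [with J=6, G=-1]  = 7
L = -M + G + 2  [with M=7, G=-1]  = -6
F = min(L, M) + 4  [with L=-6, M=7]  = -2
H = F - K - 2  [with F=-2, K=-1]  = -3
Without intervention: G = -1 if J >= 6 else 5  [with J=6]  = -1; M = |J - G|  [with J=6, G=-1]  = 7; L = -M + G + 2  [with M=7, G=-1]  = -6; K = -2 if G >= 5 else 4  [with G=-1]  = 4; F = min(L, M) + 4  [with L=-6, M=7]  = -2; H = F - K - 2  [with F=-2, K=4]  = -8.
Change = -3 − (-8) = 5.

5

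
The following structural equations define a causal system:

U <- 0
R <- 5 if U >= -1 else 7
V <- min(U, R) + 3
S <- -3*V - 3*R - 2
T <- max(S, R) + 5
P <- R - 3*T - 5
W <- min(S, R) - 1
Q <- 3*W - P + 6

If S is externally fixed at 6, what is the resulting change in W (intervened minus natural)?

The intervention breaks the incoming arrows to S: S <- -3*V - 3*R - 2 no longer applies, and S = 6.
R = 5 if U >= -1 else 7  [with U=0]  = 5
W = min(S, R) - 1  [with S=6, R=5]  = 4
Without intervention: R = 5 if U >= -1 else 7  [with U=0]  = 5; V = min(U, R) + 3  [with U=0, R=5]  = 3; S = -3*V - 3*R - 2  [with V=3, R=5]  = -26; W = min(S, R) - 1  [with S=-26, R=5]  = -27.
Change = 4 − (-27) = 31.

31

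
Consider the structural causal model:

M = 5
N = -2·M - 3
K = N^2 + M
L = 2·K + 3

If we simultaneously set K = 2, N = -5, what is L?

The joint intervention fixes K = 2, N = -5, removing each variable's own equation.
L = 2·K + 3  [with K=2]  = 7

7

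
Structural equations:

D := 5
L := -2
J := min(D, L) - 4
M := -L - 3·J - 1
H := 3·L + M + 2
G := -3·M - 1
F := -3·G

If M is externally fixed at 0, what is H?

-4

Intervening sets M = 0 and removes its equation (M := -L - 3·J - 1).
H = 3·L + M + 2  [with L=-2, M=0]  = -4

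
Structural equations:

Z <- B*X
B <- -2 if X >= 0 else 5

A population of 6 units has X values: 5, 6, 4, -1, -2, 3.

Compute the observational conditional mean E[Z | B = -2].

Conditioning on B=-2 selects the 4 unit(s) with X ∈ {5, 6, 4, 3}. Their Z values: -10, -12, -8, -6. Mean = -9.

-9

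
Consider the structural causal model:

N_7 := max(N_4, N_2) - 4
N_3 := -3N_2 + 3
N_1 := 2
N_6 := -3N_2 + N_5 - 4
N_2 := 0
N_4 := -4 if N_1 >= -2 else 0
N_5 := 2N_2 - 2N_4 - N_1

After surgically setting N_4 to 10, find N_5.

Intervening sets N_4 = 10 and removes its equation (N_4 := -4 if N_1 >= -2 else 0).
N_5 = 2N_2 - 2N_4 - N_1  [with N_2=0, N_4=10, N_1=2]  = -22

-22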